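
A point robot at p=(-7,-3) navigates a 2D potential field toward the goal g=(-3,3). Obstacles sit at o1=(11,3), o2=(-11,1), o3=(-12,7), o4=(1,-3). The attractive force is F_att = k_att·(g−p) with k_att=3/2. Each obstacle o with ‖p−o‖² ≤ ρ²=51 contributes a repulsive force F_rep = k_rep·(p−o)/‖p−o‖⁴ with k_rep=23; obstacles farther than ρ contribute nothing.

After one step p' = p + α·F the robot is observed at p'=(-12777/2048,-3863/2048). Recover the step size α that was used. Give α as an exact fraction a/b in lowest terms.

α = 1/8

F_att = 3/2·(g−p) = 3/2·(4,6) = (6.0000,9.0000)
o1: d²=360 > ρ²=51 → inactive
o2: d²=32 ≤ ρ²=51; F_rep = 23·(4,-4)/32² = (0.0898,-0.0898)
o3: d²=125 > ρ²=51 → inactive
o4: d²=64 > ρ²=51 → inactive
F = F_att + ΣF_rep = (6.0898,8.9102)
Δp = p'−p = (0.7612,1.1138); α = Δx/Fx = (1559/2048) / (1559/256) = 1/8
check: Δy/Fy = (2281/2048) / (2281/256) = 1/8 ✓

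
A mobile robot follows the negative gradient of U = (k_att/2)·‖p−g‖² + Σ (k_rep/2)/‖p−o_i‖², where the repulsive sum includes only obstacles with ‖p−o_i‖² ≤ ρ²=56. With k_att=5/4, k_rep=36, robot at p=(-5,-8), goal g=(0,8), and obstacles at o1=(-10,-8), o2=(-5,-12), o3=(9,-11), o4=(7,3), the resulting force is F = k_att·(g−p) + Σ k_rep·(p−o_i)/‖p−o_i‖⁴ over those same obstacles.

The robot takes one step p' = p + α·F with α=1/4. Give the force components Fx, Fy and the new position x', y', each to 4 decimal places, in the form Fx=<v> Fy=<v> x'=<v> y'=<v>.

Fx=6.5380 Fy=20.5625 x'=-3.3655 y'=-2.8594

F_att = 5/4·(g−p) = 5/4·(5,16) = (6.2500,20.0000)
o1: d²=25 ≤ ρ²=56; F_rep = 36·(5,0)/25² = (0.2880,0.0000)
o2: d²=16 ≤ ρ²=56; F_rep = 36·(0,4)/16² = (0.0000,0.5625)
o3: d²=205 > ρ²=56 → inactive
o4: d²=265 > ρ²=56 → inactive
F = F_att + ΣF_rep = (6.5380,20.5625)
p' = p + 1/4·F = (-3.3655,-2.8594)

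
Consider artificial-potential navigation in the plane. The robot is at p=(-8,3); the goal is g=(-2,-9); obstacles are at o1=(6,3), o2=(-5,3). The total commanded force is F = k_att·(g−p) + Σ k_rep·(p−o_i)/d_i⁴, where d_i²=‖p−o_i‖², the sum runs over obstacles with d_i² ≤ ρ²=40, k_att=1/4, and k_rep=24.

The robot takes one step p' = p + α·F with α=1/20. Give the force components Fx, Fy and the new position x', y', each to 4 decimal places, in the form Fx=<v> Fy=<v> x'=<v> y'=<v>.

F_att = 1/4·(g−p) = 1/4·(6,-12) = (1.5000,-3.0000)
o1: d²=196 > ρ²=40 → inactive
o2: d²=9 ≤ ρ²=40; F_rep = 24·(-3,0)/9² = (-0.8889,0.0000)
F = F_att + ΣF_rep = (0.6111,-3.0000)
p' = p + 1/20·F = (-7.9694,2.8500)

Fx=0.6111 Fy=-3.0000 x'=-7.9694 y'=2.8500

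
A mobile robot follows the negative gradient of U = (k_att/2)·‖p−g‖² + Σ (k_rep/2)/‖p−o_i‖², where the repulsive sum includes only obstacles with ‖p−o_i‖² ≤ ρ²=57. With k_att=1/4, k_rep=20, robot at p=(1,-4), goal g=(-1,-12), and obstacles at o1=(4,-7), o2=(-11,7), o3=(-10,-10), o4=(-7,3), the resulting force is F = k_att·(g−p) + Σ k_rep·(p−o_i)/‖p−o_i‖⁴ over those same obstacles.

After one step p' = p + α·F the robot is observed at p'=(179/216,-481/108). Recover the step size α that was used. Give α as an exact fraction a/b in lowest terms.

F_att = 1/4·(g−p) = 1/4·(-2,-8) = (-0.5000,-2.0000)
o1: d²=18 ≤ ρ²=57; F_rep = 20·(-3,3)/18² = (-0.1852,0.1852)
o2: d²=265 > ρ²=57 → inactive
o3: d²=157 > ρ²=57 → inactive
o4: d²=113 > ρ²=57 → inactive
F = F_att + ΣF_rep = (-0.6852,-1.8148)
Δp = p'−p = (-0.1713,-0.4537); α = Δx/Fx = (-37/216) / (-37/54) = 1/4
check: Δy/Fy = (-49/108) / (-49/27) = 1/4 ✓

α = 1/4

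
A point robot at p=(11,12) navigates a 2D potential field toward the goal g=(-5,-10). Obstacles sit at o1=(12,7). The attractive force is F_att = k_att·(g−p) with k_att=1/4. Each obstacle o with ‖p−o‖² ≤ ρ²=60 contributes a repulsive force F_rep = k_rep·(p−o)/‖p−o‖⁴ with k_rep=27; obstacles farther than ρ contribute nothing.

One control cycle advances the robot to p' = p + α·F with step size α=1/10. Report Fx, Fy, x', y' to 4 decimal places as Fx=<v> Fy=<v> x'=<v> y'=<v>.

F_att = 1/4·(g−p) = 1/4·(-16,-22) = (-4.0000,-5.5000)
o1: d²=26 ≤ ρ²=60; F_rep = 27·(-1,5)/26² = (-0.0399,0.1997)
F = F_att + ΣF_rep = (-4.0399,-5.3003)
p' = p + 1/10·F = (10.5960,11.4700)

Fx=-4.0399 Fy=-5.3003 x'=10.5960 y'=11.4700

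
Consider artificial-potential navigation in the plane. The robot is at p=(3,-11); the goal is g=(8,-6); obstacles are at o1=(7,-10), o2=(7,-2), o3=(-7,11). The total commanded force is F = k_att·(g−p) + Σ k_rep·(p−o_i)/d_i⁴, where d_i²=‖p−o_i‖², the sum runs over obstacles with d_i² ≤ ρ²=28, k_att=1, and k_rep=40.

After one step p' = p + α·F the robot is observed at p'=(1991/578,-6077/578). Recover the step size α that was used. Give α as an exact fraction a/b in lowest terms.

α = 1/10

F_att = 1·(g−p) = 1·(5,5) = (5.0000,5.0000)
o1: d²=17 ≤ ρ²=28; F_rep = 40·(-4,-1)/17² = (-0.5536,-0.1384)
o2: d²=97 > ρ²=28 → inactive
o3: d²=584 > ρ²=28 → inactive
F = F_att + ΣF_rep = (4.4464,4.8616)
Δp = p'−p = (0.4446,0.4862); α = Δx/Fx = (257/578) / (1285/289) = 1/10
check: Δy/Fy = (281/578) / (1405/289) = 1/10 ✓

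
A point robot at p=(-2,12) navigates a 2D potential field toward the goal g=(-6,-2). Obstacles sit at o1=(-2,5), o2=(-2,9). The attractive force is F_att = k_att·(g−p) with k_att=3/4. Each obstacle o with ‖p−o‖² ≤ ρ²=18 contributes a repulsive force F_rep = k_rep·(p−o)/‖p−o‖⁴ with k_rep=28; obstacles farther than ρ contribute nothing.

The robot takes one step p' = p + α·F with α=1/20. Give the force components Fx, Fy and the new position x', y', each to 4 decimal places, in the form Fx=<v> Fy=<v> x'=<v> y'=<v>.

Fx=-3.0000 Fy=-9.4630 x'=-2.1500 y'=11.5269

F_att = 3/4·(g−p) = 3/4·(-4,-14) = (-3.0000,-10.5000)
o1: d²=49 > ρ²=18 → inactive
o2: d²=9 ≤ ρ²=18; F_rep = 28·(0,3)/9² = (0.0000,1.0370)
F = F_att + ΣF_rep = (-3.0000,-9.4630)
p' = p + 1/20·F = (-2.1500,11.5269)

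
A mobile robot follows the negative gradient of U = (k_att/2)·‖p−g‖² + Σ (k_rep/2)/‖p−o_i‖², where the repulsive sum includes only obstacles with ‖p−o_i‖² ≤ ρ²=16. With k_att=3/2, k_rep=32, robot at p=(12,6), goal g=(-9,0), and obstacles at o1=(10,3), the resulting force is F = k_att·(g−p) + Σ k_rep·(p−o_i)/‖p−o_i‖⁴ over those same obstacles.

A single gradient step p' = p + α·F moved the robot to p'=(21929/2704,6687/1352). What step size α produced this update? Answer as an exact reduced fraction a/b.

F_att = 3/2·(g−p) = 3/2·(-21,-6) = (-31.5000,-9.0000)
o1: d²=13 ≤ ρ²=16; F_rep = 32·(2,3)/13² = (0.3787,0.5680)
F = F_att + ΣF_rep = (-31.1213,-8.4320)
Δp = p'−p = (-3.8902,-1.0540); α = Δx/Fx = (-10519/2704) / (-10519/338) = 1/8
check: Δy/Fy = (-1425/1352) / (-1425/169) = 1/8 ✓

α = 1/8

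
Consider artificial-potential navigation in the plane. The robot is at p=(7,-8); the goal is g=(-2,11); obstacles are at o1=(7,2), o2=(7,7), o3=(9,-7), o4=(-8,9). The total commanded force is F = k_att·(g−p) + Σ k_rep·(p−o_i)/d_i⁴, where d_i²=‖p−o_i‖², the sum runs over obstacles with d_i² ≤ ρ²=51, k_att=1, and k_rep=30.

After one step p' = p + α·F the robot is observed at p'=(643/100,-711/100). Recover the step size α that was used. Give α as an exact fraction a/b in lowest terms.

F_att = 1·(g−p) = 1·(-9,19) = (-9.0000,19.0000)
o1: d²=100 > ρ²=51 → inactive
o2: d²=225 > ρ²=51 → inactive
o3: d²=5 ≤ ρ²=51; F_rep = 30·(-2,-1)/5² = (-2.4000,-1.2000)
o4: d²=514 > ρ²=51 → inactive
F = F_att + ΣF_rep = (-11.4000,17.8000)
Δp = p'−p = (-0.5700,0.8900); α = Δx/Fx = (-57/100) / (-57/5) = 1/20
check: Δy/Fy = (89/100) / (89/5) = 1/20 ✓

α = 1/20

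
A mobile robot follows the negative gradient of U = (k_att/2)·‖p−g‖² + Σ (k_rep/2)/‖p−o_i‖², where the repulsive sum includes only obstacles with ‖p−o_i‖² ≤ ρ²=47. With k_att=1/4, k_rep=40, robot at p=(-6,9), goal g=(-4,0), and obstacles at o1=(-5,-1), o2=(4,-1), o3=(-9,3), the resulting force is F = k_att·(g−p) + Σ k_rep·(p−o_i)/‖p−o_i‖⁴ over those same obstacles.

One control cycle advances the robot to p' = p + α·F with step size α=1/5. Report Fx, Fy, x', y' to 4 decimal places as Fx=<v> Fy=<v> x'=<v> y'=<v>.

F_att = 1/4·(g−p) = 1/4·(2,-9) = (0.5000,-2.2500)
o1: d²=101 > ρ²=47 → inactive
o2: d²=200 > ρ²=47 → inactive
o3: d²=45 ≤ ρ²=47; F_rep = 40·(3,6)/45² = (0.0593,0.1185)
F = F_att + ΣF_rep = (0.5593,-2.1315)
p' = p + 1/5·F = (-5.8881,8.5737)

Fx=0.5593 Fy=-2.1315 x'=-5.8881 y'=8.5737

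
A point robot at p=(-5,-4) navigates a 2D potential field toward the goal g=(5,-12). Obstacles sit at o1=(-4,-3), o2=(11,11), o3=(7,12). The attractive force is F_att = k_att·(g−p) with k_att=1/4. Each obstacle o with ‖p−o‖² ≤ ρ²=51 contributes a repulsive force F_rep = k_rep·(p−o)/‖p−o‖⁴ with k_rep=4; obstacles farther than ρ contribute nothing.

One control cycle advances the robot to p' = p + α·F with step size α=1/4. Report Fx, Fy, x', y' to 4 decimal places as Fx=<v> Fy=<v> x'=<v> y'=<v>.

Fx=1.5000 Fy=-3.0000 x'=-4.6250 y'=-4.7500

F_att = 1/4·(g−p) = 1/4·(10,-8) = (2.5000,-2.0000)
o1: d²=2 ≤ ρ²=51; F_rep = 4·(-1,-1)/2² = (-1.0000,-1.0000)
o2: d²=481 > ρ²=51 → inactive
o3: d²=400 > ρ²=51 → inactive
F = F_att + ΣF_rep = (1.5000,-3.0000)
p' = p + 1/4·F = (-4.6250,-4.7500)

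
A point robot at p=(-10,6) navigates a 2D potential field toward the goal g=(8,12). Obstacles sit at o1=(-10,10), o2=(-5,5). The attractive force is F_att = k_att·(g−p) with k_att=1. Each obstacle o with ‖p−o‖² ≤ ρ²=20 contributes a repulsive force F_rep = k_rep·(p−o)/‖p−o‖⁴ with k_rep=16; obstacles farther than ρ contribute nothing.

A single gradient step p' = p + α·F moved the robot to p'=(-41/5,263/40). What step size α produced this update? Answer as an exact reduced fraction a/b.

F_att = 1·(g−p) = 1·(18,6) = (18.0000,6.0000)
o1: d²=16 ≤ ρ²=20; F_rep = 16·(0,-4)/16² = (0.0000,-0.2500)
o2: d²=26 > ρ²=20 → inactive
F = F_att + ΣF_rep = (18.0000,5.7500)
Δp = p'−p = (1.8000,0.5750); α = Δx/Fx = (9/5) / (18) = 1/10
check: Δy/Fy = (23/40) / (23/4) = 1/10 ✓

α = 1/10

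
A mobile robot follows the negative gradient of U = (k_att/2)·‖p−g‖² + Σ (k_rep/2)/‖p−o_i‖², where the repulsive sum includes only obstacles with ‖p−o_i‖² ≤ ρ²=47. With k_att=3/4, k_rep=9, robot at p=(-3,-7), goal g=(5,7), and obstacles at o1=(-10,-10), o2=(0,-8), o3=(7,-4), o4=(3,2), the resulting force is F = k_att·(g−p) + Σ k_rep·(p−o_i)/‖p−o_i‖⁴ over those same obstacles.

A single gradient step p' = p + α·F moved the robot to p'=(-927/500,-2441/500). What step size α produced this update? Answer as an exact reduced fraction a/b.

α = 1/5

F_att = 3/4·(g−p) = 3/4·(8,14) = (6.0000,10.5000)
o1: d²=58 > ρ²=47 → inactive
o2: d²=10 ≤ ρ²=47; F_rep = 9·(-3,1)/10² = (-0.2700,0.0900)
o3: d²=109 > ρ²=47 → inactive
o4: d²=117 > ρ²=47 → inactive
F = F_att + ΣF_rep = (5.7300,10.5900)
Δp = p'−p = (1.1460,2.1180); α = Δx/Fx = (573/500) / (573/100) = 1/5
check: Δy/Fy = (1059/500) / (1059/100) = 1/5 ✓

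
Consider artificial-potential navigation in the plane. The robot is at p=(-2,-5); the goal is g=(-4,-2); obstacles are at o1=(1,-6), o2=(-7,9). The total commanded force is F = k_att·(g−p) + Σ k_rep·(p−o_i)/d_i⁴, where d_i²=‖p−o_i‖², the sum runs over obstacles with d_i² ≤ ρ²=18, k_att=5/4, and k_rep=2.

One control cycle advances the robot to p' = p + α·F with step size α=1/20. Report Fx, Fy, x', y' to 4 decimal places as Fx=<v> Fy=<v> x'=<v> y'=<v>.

F_att = 5/4·(g−p) = 5/4·(-2,3) = (-2.5000,3.7500)
o1: d²=10 ≤ ρ²=18; F_rep = 2·(-3,1)/10² = (-0.0600,0.0200)
o2: d²=221 > ρ²=18 → inactive
F = F_att + ΣF_rep = (-2.5600,3.7700)
p' = p + 1/20·F = (-2.1280,-4.8115)

Fx=-2.5600 Fy=3.7700 x'=-2.1280 y'=-4.8115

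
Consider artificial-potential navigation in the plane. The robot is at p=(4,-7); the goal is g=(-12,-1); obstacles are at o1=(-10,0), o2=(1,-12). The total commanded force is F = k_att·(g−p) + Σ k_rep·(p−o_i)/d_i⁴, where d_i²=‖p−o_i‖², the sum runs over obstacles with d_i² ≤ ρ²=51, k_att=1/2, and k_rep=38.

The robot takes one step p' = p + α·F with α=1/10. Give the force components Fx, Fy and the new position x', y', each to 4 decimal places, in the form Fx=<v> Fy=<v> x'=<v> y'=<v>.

F_att = 1/2·(g−p) = 1/2·(-16,6) = (-8.0000,3.0000)
o1: d²=245 > ρ²=51 → inactive
o2: d²=34 ≤ ρ²=51; F_rep = 38·(3,5)/34² = (0.0986,0.1644)
F = F_att + ΣF_rep = (-7.9014,3.1644)
p' = p + 1/10·F = (3.2099,-6.6836)

Fx=-7.9014 Fy=3.1644 x'=3.2099 y'=-6.6836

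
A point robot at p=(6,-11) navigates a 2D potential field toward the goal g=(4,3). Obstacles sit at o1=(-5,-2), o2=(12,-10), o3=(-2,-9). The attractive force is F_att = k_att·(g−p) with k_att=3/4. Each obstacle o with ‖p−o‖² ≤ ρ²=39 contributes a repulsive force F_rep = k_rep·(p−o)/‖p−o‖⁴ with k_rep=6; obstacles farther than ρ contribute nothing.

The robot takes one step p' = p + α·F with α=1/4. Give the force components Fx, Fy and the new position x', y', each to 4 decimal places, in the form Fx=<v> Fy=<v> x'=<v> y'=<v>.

F_att = 3/4·(g−p) = 3/4·(-2,14) = (-1.5000,10.5000)
o1: d²=202 > ρ²=39 → inactive
o2: d²=37 ≤ ρ²=39; F_rep = 6·(-6,-1)/37² = (-0.0263,-0.0044)
o3: d²=68 > ρ²=39 → inactive
F = F_att + ΣF_rep = (-1.5263,10.4956)
p' = p + 1/4·F = (5.6184,-8.3761)

Fx=-1.5263 Fy=10.4956 x'=5.6184 y'=-8.3761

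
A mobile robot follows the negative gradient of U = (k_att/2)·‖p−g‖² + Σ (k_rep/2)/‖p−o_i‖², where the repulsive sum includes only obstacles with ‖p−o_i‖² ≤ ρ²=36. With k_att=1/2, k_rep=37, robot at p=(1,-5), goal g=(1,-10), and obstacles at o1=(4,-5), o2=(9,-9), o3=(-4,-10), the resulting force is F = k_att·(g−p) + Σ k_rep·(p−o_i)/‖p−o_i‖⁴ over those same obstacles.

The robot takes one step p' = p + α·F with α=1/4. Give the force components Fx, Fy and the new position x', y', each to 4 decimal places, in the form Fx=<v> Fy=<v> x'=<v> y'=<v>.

F_att = 1/2·(g−p) = 1/2·(0,-5) = (0.0000,-2.5000)
o1: d²=9 ≤ ρ²=36; F_rep = 37·(-3,0)/9² = (-1.3704,0.0000)
o2: d²=80 > ρ²=36 → inactive
o3: d²=50 > ρ²=36 → inactive
F = F_att + ΣF_rep = (-1.3704,-2.5000)
p' = p + 1/4·F = (0.6574,-5.6250)

Fx=-1.3704 Fy=-2.5000 x'=0.6574 y'=-5.6250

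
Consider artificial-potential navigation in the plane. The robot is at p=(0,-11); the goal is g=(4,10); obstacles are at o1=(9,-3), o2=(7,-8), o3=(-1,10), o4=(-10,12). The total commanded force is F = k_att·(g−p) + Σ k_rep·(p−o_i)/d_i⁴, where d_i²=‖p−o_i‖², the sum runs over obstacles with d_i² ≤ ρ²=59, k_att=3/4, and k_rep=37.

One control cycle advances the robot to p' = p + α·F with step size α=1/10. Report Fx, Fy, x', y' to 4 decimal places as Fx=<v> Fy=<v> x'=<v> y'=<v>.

Fx=2.9230 Fy=15.7170 x'=0.2923 y'=-9.4283

F_att = 3/4·(g−p) = 3/4·(4,21) = (3.0000,15.7500)
o1: d²=145 > ρ²=59 → inactive
o2: d²=58 ≤ ρ²=59; F_rep = 37·(-7,-3)/58² = (-0.0770,-0.0330)
o3: d²=442 > ρ²=59 → inactive
o4: d²=629 > ρ²=59 → inactive
F = F_att + ΣF_rep = (2.9230,15.7170)
p' = p + 1/10·F = (0.2923,-9.4283)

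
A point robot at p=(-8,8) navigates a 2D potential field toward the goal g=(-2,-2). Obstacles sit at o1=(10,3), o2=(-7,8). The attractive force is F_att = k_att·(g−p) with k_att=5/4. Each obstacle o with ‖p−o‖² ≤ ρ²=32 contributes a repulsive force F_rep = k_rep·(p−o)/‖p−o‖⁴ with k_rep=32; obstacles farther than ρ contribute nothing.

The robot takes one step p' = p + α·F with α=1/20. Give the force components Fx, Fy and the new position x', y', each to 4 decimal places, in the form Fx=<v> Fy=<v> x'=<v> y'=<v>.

F_att = 5/4·(g−p) = 5/4·(6,-10) = (7.5000,-12.5000)
o1: d²=349 > ρ²=32 → inactive
o2: d²=1 ≤ ρ²=32; F_rep = 32·(-1,0)/1² = (-32.0000,0.0000)
F = F_att + ΣF_rep = (-24.5000,-12.5000)
p' = p + 1/20·F = (-9.2250,7.3750)

Fx=-24.5000 Fy=-12.5000 x'=-9.2250 y'=7.3750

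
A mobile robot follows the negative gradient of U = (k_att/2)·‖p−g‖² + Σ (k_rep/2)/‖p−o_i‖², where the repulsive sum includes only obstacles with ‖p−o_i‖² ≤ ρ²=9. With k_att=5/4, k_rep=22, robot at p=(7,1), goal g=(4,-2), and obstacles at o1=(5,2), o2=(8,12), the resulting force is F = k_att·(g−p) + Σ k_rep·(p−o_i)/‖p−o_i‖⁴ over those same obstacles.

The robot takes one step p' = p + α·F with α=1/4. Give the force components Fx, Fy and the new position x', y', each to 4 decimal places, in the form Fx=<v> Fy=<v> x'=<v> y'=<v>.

F_att = 5/4·(g−p) = 5/4·(-3,-3) = (-3.7500,-3.7500)
o1: d²=5 ≤ ρ²=9; F_rep = 22·(2,-1)/5² = (1.7600,-0.8800)
o2: d²=122 > ρ²=9 → inactive
F = F_att + ΣF_rep = (-1.9900,-4.6300)
p' = p + 1/4·F = (6.5025,-0.1575)

Fx=-1.9900 Fy=-4.6300 x'=6.5025 y'=-0.1575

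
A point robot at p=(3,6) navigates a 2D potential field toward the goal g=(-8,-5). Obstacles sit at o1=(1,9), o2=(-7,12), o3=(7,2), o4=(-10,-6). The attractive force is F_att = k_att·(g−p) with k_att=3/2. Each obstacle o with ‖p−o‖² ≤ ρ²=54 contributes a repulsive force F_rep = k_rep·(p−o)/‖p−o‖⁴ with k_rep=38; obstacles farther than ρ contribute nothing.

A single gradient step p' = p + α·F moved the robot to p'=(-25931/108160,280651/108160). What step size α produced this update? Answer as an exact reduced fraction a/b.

F_att = 3/2·(g−p) = 3/2·(-11,-11) = (-16.5000,-16.5000)
o1: d²=13 ≤ ρ²=54; F_rep = 38·(2,-3)/13² = (0.4497,-0.6746)
o2: d²=136 > ρ²=54 → inactive
o3: d²=32 ≤ ρ²=54; F_rep = 38·(-4,4)/32² = (-0.1484,0.1484)
o4: d²=313 > ρ²=54 → inactive
F = F_att + ΣF_rep = (-16.1987,-17.0261)
Δp = p'−p = (-3.2397,-3.4052); α = Δx/Fx = (-350411/108160) / (-350411/21632) = 1/5
check: Δy/Fy = (-368309/108160) / (-368309/21632) = 1/5 ✓

α = 1/5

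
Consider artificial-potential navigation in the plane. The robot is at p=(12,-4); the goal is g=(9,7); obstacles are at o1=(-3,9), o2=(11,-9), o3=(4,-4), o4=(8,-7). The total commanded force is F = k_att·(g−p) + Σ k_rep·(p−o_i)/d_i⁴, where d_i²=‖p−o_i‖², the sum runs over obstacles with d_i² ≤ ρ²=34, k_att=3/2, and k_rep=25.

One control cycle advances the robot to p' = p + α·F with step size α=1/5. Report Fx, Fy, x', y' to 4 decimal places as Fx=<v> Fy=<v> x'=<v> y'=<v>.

F_att = 3/2·(g−p) = 3/2·(-3,11) = (-4.5000,16.5000)
o1: d²=394 > ρ²=34 → inactive
o2: d²=26 ≤ ρ²=34; F_rep = 25·(1,5)/26² = (0.0370,0.1849)
o3: d²=64 > ρ²=34 → inactive
o4: d²=25 ≤ ρ²=34; F_rep = 25·(4,3)/25² = (0.1600,0.1200)
F = F_att + ΣF_rep = (-4.3030,16.8049)
p' = p + 1/5·F = (11.1394,-0.6390)

Fx=-4.3030 Fy=16.8049 x'=11.1394 y'=-0.6390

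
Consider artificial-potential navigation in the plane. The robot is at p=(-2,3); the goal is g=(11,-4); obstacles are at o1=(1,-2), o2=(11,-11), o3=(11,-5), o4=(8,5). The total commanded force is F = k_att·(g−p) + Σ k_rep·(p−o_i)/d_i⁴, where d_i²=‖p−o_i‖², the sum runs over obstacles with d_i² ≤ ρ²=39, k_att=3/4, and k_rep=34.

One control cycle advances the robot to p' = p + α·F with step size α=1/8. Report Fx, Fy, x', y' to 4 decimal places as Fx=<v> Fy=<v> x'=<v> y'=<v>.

Fx=9.6618 Fy=-5.1029 x'=-0.7923 y'=2.3621

F_att = 3/4·(g−p) = 3/4·(13,-7) = (9.7500,-5.2500)
o1: d²=34 ≤ ρ²=39; F_rep = 34·(-3,5)/34² = (-0.0882,0.1471)
o2: d²=365 > ρ²=39 → inactive
o3: d²=233 > ρ²=39 → inactive
o4: d²=104 > ρ²=39 → inactive
F = F_att + ΣF_rep = (9.6618,-5.1029)
p' = p + 1/8·F = (-0.7923,2.3621)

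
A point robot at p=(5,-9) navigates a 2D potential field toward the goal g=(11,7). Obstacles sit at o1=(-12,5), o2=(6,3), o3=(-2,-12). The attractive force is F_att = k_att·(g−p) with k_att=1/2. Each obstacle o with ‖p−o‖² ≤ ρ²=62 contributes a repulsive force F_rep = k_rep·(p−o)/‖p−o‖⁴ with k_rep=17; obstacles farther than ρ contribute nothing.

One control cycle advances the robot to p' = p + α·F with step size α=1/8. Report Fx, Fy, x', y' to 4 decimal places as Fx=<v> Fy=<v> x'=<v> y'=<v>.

F_att = 1/2·(g−p) = 1/2·(6,16) = (3.0000,8.0000)
o1: d²=485 > ρ²=62 → inactive
o2: d²=145 > ρ²=62 → inactive
o3: d²=58 ≤ ρ²=62; F_rep = 17·(7,3)/58² = (0.0354,0.0152)
F = F_att + ΣF_rep = (3.0354,8.0152)
p' = p + 1/8·F = (5.3794,-7.9981)

Fx=3.0354 Fy=8.0152 x'=5.3794 y'=-7.9981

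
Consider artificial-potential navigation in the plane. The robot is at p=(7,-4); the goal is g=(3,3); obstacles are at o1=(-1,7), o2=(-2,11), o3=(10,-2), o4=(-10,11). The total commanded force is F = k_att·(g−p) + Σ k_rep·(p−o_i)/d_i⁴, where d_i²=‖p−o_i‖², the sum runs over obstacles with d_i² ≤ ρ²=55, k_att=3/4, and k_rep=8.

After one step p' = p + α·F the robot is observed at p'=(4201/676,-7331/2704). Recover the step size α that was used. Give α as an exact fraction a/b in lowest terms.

α = 1/4

F_att = 3/4·(g−p) = 3/4·(-4,7) = (-3.0000,5.2500)
o1: d²=185 > ρ²=55 → inactive
o2: d²=306 > ρ²=55 → inactive
o3: d²=13 ≤ ρ²=55; F_rep = 8·(-3,-2)/13² = (-0.1420,-0.0947)
o4: d²=514 > ρ²=55 → inactive
F = F_att + ΣF_rep = (-3.1420,5.1553)
Δp = p'−p = (-0.7855,1.2888); α = Δx/Fx = (-531/676) / (-531/169) = 1/4
check: Δy/Fy = (3485/2704) / (3485/676) = 1/4 ✓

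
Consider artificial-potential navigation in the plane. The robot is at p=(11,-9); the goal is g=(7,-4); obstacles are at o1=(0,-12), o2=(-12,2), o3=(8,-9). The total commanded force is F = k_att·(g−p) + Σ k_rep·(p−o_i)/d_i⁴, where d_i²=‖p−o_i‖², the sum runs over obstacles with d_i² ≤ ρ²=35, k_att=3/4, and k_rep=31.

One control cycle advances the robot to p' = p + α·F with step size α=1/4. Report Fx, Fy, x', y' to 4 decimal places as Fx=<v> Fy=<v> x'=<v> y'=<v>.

Fx=-1.8519 Fy=3.7500 x'=10.5370 y'=-8.0625

F_att = 3/4·(g−p) = 3/4·(-4,5) = (-3.0000,3.7500)
o1: d²=130 > ρ²=35 → inactive
o2: d²=650 > ρ²=35 → inactive
o3: d²=9 ≤ ρ²=35; F_rep = 31·(3,0)/9² = (1.1481,0.0000)
F = F_att + ΣF_rep = (-1.8519,3.7500)
p' = p + 1/4·F = (10.5370,-8.0625)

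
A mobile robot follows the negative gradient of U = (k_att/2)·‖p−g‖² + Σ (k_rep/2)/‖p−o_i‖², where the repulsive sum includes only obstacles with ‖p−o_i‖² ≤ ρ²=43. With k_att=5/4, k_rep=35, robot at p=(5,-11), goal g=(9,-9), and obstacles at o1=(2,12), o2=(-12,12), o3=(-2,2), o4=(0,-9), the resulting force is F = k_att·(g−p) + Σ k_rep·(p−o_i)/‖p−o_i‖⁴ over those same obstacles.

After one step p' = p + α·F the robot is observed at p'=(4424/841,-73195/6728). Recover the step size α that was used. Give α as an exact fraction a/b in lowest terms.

α = 1/20

F_att = 5/4·(g−p) = 5/4·(4,2) = (5.0000,2.5000)
o1: d²=538 > ρ²=43 → inactive
o2: d²=818 > ρ²=43 → inactive
o3: d²=218 > ρ²=43 → inactive
o4: d²=29 ≤ ρ²=43; F_rep = 35·(5,-2)/29² = (0.2081,-0.0832)
F = F_att + ΣF_rep = (5.2081,2.4168)
Δp = p'−p = (0.2604,0.1208); α = Δx/Fx = (219/841) / (4380/841) = 1/20
check: Δy/Fy = (813/6728) / (4065/1682) = 1/20 ✓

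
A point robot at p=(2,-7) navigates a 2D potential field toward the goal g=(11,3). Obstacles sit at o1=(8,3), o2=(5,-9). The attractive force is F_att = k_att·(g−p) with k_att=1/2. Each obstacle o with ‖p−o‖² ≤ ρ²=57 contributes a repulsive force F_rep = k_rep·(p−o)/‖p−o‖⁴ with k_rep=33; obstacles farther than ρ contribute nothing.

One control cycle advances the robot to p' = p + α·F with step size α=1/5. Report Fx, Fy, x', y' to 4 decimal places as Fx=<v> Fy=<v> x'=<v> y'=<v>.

F_att = 1/2·(g−p) = 1/2·(9,10) = (4.5000,5.0000)
o1: d²=136 > ρ²=57 → inactive
o2: d²=13 ≤ ρ²=57; F_rep = 33·(-3,2)/13² = (-0.5858,0.3905)
F = F_att + ΣF_rep = (3.9142,5.3905)
p' = p + 1/5·F = (2.7828,-5.9219)

Fx=3.9142 Fy=5.3905 x'=2.7828 y'=-5.9219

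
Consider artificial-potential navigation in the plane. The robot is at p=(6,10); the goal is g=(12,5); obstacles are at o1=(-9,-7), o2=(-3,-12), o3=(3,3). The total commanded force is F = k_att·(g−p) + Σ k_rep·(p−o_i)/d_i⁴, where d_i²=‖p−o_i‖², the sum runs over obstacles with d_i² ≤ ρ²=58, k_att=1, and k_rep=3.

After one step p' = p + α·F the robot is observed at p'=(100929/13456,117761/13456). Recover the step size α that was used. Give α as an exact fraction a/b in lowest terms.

F_att = 1·(g−p) = 1·(6,-5) = (6.0000,-5.0000)
o1: d²=514 > ρ²=58 → inactive
o2: d²=565 > ρ²=58 → inactive
o3: d²=58 ≤ ρ²=58; F_rep = 3·(3,7)/58² = (0.0027,0.0062)
F = F_att + ΣF_rep = (6.0027,-4.9938)
Δp = p'−p = (1.5007,-1.2484); α = Δx/Fx = (20193/13456) / (20193/3364) = 1/4
check: Δy/Fy = (-16799/13456) / (-16799/3364) = 1/4 ✓

α = 1/4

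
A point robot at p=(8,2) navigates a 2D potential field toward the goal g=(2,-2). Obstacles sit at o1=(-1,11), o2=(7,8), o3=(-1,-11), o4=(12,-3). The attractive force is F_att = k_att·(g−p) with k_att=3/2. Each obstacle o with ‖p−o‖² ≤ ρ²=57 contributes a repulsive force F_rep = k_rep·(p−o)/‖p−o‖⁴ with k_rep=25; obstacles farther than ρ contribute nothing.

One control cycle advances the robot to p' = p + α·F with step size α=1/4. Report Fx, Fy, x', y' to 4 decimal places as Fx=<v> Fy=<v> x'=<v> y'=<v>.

Fx=-9.0412 Fy=-6.0352 x'=5.7397 y'=0.4912

F_att = 3/2·(g−p) = 3/2·(-6,-4) = (-9.0000,-6.0000)
o1: d²=162 > ρ²=57 → inactive
o2: d²=37 ≤ ρ²=57; F_rep = 25·(1,-6)/37² = (0.0183,-0.1096)
o3: d²=250 > ρ²=57 → inactive
o4: d²=41 ≤ ρ²=57; F_rep = 25·(-4,5)/41² = (-0.0595,0.0744)
F = F_att + ΣF_rep = (-9.0412,-6.0352)
p' = p + 1/4·F = (5.7397,0.4912)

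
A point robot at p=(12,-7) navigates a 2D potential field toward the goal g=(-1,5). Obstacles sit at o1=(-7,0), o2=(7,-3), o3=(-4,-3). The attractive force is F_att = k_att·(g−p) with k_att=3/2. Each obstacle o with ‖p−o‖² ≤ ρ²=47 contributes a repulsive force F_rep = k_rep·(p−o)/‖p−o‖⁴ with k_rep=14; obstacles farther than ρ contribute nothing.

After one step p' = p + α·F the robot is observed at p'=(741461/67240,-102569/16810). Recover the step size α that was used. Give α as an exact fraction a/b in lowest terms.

α = 1/20

F_att = 3/2·(g−p) = 3/2·(-13,12) = (-19.5000,18.0000)
o1: d²=410 > ρ²=47 → inactive
o2: d²=41 ≤ ρ²=47; F_rep = 14·(5,-4)/41² = (0.0416,-0.0333)
o3: d²=272 > ρ²=47 → inactive
F = F_att + ΣF_rep = (-19.4584,17.9667)
Δp = p'−p = (-0.9729,0.8983); α = Δx/Fx = (-65419/67240) / (-65419/3362) = 1/20
check: Δy/Fy = (15101/16810) / (30202/1681) = 1/20 ✓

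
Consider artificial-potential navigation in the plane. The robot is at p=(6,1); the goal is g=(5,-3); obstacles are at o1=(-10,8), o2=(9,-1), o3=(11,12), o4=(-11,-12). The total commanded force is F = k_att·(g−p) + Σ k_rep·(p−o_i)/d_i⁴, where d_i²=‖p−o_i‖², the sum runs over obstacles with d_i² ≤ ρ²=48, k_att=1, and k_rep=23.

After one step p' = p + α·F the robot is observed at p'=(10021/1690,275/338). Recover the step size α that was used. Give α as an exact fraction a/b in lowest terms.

α = 1/20

F_att = 1·(g−p) = 1·(-1,-4) = (-1.0000,-4.0000)
o1: d²=305 > ρ²=48 → inactive
o2: d²=13 ≤ ρ²=48; F_rep = 23·(-3,2)/13² = (-0.4083,0.2722)
o3: d²=146 > ρ²=48 → inactive
o4: d²=458 > ρ²=48 → inactive
F = F_att + ΣF_rep = (-1.4083,-3.7278)
Δp = p'−p = (-0.0704,-0.1864); α = Δx/Fx = (-119/1690) / (-238/169) = 1/20
check: Δy/Fy = (-63/338) / (-630/169) = 1/20 ✓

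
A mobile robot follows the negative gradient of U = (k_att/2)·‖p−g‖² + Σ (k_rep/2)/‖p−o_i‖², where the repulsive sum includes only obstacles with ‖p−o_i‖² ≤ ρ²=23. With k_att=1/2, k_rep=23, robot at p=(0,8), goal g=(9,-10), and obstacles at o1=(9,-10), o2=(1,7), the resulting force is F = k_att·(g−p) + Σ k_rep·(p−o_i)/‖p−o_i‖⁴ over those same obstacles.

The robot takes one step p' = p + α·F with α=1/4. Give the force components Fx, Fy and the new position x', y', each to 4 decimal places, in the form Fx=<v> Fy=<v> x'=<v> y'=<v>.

Fx=-1.2500 Fy=-3.2500 x'=-0.3125 y'=7.1875

F_att = 1/2·(g−p) = 1/2·(9,-18) = (4.5000,-9.0000)
o1: d²=405 > ρ²=23 → inactive
o2: d²=2 ≤ ρ²=23; F_rep = 23·(-1,1)/2² = (-5.7500,5.7500)
F = F_att + ΣF_rep = (-1.2500,-3.2500)
p' = p + 1/4·F = (-0.3125,7.1875)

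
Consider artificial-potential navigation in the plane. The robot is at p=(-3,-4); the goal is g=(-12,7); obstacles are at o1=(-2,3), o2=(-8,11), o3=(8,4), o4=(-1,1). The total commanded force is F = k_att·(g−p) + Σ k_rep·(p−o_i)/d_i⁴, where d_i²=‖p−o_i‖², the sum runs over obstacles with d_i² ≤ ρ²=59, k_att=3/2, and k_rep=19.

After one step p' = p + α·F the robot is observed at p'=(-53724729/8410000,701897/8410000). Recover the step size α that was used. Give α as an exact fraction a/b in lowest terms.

F_att = 3/2·(g−p) = 3/2·(-9,11) = (-13.5000,16.5000)
o1: d²=50 ≤ ρ²=59; F_rep = 19·(-1,-7)/50² = (-0.0076,-0.0532)
o2: d²=250 > ρ²=59 → inactive
o3: d²=185 > ρ²=59 → inactive
o4: d²=29 ≤ ρ²=59; F_rep = 19·(-2,-5)/29² = (-0.0452,-0.1130)
F = F_att + ΣF_rep = (-13.5528,16.3338)
Δp = p'−p = (-3.3882,4.0835); α = Δx/Fx = (-28494729/8410000) / (-28494729/2102500) = 1/4
check: Δy/Fy = (34341897/8410000) / (34341897/2102500) = 1/4 ✓

α = 1/4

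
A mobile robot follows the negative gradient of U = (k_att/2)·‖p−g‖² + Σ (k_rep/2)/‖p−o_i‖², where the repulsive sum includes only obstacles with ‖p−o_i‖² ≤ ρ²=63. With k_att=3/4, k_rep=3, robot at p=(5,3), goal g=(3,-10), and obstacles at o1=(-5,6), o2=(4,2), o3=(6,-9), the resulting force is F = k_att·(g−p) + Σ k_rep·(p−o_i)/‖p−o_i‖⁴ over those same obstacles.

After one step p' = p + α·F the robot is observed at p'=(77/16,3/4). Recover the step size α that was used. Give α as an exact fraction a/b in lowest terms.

α = 1/4

F_att = 3/4·(g−p) = 3/4·(-2,-13) = (-1.5000,-9.7500)
o1: d²=109 > ρ²=63 → inactive
o2: d²=2 ≤ ρ²=63; F_rep = 3·(1,1)/2² = (0.7500,0.7500)
o3: d²=145 > ρ²=63 → inactive
F = F_att + ΣF_rep = (-0.7500,-9.0000)
Δp = p'−p = (-0.1875,-2.2500); α = Δx/Fx = (-3/16) / (-3/4) = 1/4
check: Δy/Fy = (-9/4) / (-9) = 1/4 ✓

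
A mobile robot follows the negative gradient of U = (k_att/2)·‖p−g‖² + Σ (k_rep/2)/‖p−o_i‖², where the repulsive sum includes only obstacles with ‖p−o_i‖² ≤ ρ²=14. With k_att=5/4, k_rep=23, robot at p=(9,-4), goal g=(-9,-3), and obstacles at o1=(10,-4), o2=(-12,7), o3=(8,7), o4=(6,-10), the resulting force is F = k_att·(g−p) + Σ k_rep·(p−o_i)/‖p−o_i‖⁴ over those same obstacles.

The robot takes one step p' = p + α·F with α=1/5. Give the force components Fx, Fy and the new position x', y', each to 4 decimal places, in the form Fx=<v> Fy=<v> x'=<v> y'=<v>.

F_att = 5/4·(g−p) = 5/4·(-18,1) = (-22.5000,1.2500)
o1: d²=1 ≤ ρ²=14; F_rep = 23·(-1,0)/1² = (-23.0000,0.0000)
o2: d²=562 > ρ²=14 → inactive
o3: d²=122 > ρ²=14 → inactive
o4: d²=45 > ρ²=14 → inactive
F = F_att + ΣF_rep = (-45.5000,1.2500)
p' = p + 1/5·F = (-0.1000,-3.7500)

Fx=-45.5000 Fy=1.2500 x'=-0.1000 y'=-3.7500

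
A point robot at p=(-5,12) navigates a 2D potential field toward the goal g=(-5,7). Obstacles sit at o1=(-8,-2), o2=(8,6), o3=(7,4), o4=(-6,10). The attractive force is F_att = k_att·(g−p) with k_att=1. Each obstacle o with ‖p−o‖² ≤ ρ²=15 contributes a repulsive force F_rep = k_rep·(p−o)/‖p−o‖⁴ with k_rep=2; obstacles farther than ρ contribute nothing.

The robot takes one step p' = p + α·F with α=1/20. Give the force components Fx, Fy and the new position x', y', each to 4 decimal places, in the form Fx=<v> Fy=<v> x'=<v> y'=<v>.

Fx=0.0800 Fy=-4.8400 x'=-4.9960 y'=11.7580

F_att = 1·(g−p) = 1·(0,-5) = (0.0000,-5.0000)
o1: d²=205 > ρ²=15 → inactive
o2: d²=205 > ρ²=15 → inactive
o3: d²=208 > ρ²=15 → inactive
o4: d²=5 ≤ ρ²=15; F_rep = 2·(1,2)/5² = (0.0800,0.1600)
F = F_att + ΣF_rep = (0.0800,-4.8400)
p' = p + 1/20·F = (-4.9960,11.7580)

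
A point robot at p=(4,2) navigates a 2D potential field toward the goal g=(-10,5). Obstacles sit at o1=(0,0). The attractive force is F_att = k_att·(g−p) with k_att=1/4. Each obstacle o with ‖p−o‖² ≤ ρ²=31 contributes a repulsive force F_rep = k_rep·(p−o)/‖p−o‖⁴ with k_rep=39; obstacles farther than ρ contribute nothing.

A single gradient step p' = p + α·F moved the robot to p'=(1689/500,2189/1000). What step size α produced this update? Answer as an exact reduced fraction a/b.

α = 1/5

F_att = 1/4·(g−p) = 1/4·(-14,3) = (-3.5000,0.7500)
o1: d²=20 ≤ ρ²=31; F_rep = 39·(4,2)/20² = (0.3900,0.1950)
F = F_att + ΣF_rep = (-3.1100,0.9450)
Δp = p'−p = (-0.6220,0.1890); α = Δx/Fx = (-311/500) / (-311/100) = 1/5
check: Δy/Fy = (189/1000) / (189/200) = 1/5 ✓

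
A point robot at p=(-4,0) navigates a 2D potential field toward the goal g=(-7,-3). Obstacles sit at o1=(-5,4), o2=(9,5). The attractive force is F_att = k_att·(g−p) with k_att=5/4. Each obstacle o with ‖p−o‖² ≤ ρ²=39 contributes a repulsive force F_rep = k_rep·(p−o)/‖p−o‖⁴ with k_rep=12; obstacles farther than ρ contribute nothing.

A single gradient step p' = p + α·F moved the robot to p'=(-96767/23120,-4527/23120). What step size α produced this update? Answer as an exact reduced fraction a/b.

α = 1/20

F_att = 5/4·(g−p) = 5/4·(-3,-3) = (-3.7500,-3.7500)
o1: d²=17 ≤ ρ²=39; F_rep = 12·(1,-4)/17² = (0.0415,-0.1661)
o2: d²=194 > ρ²=39 → inactive
F = F_att + ΣF_rep = (-3.7085,-3.9161)
Δp = p'−p = (-0.1854,-0.1958); α = Δx/Fx = (-4287/23120) / (-4287/1156) = 1/20
check: Δy/Fy = (-4527/23120) / (-4527/1156) = 1/20 ✓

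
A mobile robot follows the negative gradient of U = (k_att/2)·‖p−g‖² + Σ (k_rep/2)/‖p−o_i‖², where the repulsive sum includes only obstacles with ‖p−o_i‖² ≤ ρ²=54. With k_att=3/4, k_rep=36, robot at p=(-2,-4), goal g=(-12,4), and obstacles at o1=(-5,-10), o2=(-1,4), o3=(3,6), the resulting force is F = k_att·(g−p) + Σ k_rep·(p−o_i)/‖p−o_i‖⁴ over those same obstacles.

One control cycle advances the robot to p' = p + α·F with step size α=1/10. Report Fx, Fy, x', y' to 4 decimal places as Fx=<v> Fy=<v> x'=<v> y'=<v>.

F_att = 3/4·(g−p) = 3/4·(-10,8) = (-7.5000,6.0000)
o1: d²=45 ≤ ρ²=54; F_rep = 36·(3,6)/45² = (0.0533,0.1067)
o2: d²=65 > ρ²=54 → inactive
o3: d²=125 > ρ²=54 → inactive
F = F_att + ΣF_rep = (-7.4467,6.1067)
p' = p + 1/10·F = (-2.7447,-3.3893)

Fx=-7.4467 Fy=6.1067 x'=-2.7447 y'=-3.3893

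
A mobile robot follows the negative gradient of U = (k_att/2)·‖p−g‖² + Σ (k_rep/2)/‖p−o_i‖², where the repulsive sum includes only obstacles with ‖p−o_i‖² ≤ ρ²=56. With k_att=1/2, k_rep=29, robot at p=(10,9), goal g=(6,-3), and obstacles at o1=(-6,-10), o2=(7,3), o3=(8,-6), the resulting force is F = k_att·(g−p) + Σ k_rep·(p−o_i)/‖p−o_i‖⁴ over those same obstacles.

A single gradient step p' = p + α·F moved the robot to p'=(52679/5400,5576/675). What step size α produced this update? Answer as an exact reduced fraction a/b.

α = 1/8

F_att = 1/2·(g−p) = 1/2·(-4,-12) = (-2.0000,-6.0000)
o1: d²=617 > ρ²=56 → inactive
o2: d²=45 ≤ ρ²=56; F_rep = 29·(3,6)/45² = (0.0430,0.0859)
o3: d²=229 > ρ²=56 → inactive
F = F_att + ΣF_rep = (-1.9570,-5.9141)
Δp = p'−p = (-0.2446,-0.7393); α = Δx/Fx = (-1321/5400) / (-1321/675) = 1/8
check: Δy/Fy = (-499/675) / (-3992/675) = 1/8 ✓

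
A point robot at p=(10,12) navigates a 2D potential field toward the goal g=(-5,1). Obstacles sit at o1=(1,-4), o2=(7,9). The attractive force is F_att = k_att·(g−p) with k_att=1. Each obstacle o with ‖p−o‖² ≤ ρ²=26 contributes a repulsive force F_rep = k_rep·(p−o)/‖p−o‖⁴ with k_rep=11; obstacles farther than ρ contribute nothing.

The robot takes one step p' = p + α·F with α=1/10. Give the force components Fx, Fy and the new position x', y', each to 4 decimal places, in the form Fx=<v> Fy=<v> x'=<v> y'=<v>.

Fx=-14.8981 Fy=-10.8981 x'=8.5102 y'=10.9102

F_att = 1·(g−p) = 1·(-15,-11) = (-15.0000,-11.0000)
o1: d²=337 > ρ²=26 → inactive
o2: d²=18 ≤ ρ²=26; F_rep = 11·(3,3)/18² = (0.1019,0.1019)
F = F_att + ΣF_rep = (-14.8981,-10.8981)
p' = p + 1/10·F = (8.5102,10.9102)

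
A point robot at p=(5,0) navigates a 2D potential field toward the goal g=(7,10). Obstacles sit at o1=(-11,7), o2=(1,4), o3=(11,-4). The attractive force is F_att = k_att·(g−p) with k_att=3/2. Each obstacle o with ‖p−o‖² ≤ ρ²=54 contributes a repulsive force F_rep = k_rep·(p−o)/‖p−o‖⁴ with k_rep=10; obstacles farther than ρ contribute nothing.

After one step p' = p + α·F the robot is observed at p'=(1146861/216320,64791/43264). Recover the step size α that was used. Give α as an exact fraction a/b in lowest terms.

F_att = 3/2·(g−p) = 3/2·(2,10) = (3.0000,15.0000)
o1: d²=305 > ρ²=54 → inactive
o2: d²=32 ≤ ρ²=54; F_rep = 10·(4,-4)/32² = (0.0391,-0.0391)
o3: d²=52 ≤ ρ²=54; F_rep = 10·(-6,4)/52² = (-0.0222,0.0148)
F = F_att + ΣF_rep = (3.0169,14.9757)
Δp = p'−p = (0.3017,1.4976); α = Δx/Fx = (65261/216320) / (65261/21632) = 1/10
check: Δy/Fy = (64791/43264) / (323955/21632) = 1/10 ✓

α = 1/10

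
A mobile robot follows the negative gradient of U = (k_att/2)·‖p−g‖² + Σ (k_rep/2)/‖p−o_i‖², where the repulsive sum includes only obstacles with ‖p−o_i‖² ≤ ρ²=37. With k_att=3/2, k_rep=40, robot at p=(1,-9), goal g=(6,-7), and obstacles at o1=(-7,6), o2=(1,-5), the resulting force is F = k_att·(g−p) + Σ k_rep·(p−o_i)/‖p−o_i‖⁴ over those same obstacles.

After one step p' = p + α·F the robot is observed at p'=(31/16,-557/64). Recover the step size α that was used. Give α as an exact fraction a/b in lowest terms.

α = 1/8

F_att = 3/2·(g−p) = 3/2·(5,2) = (7.5000,3.0000)
o1: d²=289 > ρ²=37 → inactive
o2: d²=16 ≤ ρ²=37; F_rep = 40·(0,-4)/16² = (0.0000,-0.6250)
F = F_att + ΣF_rep = (7.5000,2.3750)
Δp = p'−p = (0.9375,0.2969); α = Δx/Fx = (15/16) / (15/2) = 1/8
check: Δy/Fy = (19/64) / (19/8) = 1/8 ✓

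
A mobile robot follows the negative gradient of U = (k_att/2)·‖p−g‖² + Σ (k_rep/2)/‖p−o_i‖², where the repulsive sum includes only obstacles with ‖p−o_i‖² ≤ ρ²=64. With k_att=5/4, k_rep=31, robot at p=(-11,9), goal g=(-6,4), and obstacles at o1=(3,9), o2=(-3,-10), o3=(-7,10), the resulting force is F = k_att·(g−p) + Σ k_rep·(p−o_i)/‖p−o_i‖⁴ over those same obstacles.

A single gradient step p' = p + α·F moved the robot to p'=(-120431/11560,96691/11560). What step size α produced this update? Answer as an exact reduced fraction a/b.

α = 1/10

F_att = 5/4·(g−p) = 5/4·(5,-5) = (6.2500,-6.2500)
o1: d²=196 > ρ²=64 → inactive
o2: d²=425 > ρ²=64 → inactive
o3: d²=17 ≤ ρ²=64; F_rep = 31·(-4,-1)/17² = (-0.4291,-0.1073)
F = F_att + ΣF_rep = (5.8209,-6.3573)
Δp = p'−p = (0.5821,-0.6357); α = Δx/Fx = (6729/11560) / (6729/1156) = 1/10
check: Δy/Fy = (-7349/11560) / (-7349/1156) = 1/10 ✓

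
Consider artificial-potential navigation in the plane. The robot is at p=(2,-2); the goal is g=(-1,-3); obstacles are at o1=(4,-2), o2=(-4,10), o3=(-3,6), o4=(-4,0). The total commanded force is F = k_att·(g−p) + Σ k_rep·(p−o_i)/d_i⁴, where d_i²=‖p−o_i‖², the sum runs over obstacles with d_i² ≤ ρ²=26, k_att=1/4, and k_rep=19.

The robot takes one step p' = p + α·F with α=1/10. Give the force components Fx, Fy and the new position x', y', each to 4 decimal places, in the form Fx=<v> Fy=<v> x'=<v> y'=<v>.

F_att = 1/4·(g−p) = 1/4·(-3,-1) = (-0.7500,-0.2500)
o1: d²=4 ≤ ρ²=26; F_rep = 19·(-2,0)/4² = (-2.3750,0.0000)
o2: d²=180 > ρ²=26 → inactive
o3: d²=89 > ρ²=26 → inactive
o4: d²=40 > ρ²=26 → inactive
F = F_att + ΣF_rep = (-3.1250,-0.2500)
p' = p + 1/10·F = (1.6875,-2.0250)

Fx=-3.1250 Fy=-0.2500 x'=1.6875 y'=-2.0250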